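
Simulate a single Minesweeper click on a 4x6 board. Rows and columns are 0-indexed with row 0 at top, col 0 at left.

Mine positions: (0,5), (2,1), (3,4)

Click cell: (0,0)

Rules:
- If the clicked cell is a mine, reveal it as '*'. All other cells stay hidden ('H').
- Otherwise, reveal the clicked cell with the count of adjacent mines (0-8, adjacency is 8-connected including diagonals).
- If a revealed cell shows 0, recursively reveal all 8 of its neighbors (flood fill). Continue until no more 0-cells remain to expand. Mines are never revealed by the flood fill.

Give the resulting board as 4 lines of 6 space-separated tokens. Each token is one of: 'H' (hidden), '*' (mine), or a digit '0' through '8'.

0 0 0 0 1 H
1 1 1 0 1 H
H H 1 1 1 H
H H H H H H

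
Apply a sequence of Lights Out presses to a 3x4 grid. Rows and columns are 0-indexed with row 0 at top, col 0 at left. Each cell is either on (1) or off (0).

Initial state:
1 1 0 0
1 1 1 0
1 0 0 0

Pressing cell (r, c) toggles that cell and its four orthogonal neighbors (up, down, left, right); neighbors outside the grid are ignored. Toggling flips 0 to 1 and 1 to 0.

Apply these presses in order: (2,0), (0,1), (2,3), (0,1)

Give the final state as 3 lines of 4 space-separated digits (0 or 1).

Answer: 1 1 0 0
0 1 1 1
0 1 1 1

Derivation:
After press 1 at (2,0):
1 1 0 0
0 1 1 0
0 1 0 0

After press 2 at (0,1):
0 0 1 0
0 0 1 0
0 1 0 0

After press 3 at (2,3):
0 0 1 0
0 0 1 1
0 1 1 1

After press 4 at (0,1):
1 1 0 0
0 1 1 1
0 1 1 1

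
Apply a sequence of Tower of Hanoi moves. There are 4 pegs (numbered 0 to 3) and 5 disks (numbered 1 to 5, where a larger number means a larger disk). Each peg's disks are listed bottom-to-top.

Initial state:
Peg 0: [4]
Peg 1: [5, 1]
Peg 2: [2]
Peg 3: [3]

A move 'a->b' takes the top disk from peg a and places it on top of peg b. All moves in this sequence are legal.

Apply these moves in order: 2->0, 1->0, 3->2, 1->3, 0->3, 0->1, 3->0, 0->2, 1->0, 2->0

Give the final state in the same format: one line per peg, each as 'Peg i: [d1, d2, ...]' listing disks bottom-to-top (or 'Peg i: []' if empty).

Answer: Peg 0: [4, 2, 1]
Peg 1: []
Peg 2: [3]
Peg 3: [5]

Derivation:
After move 1 (2->0):
Peg 0: [4, 2]
Peg 1: [5, 1]
Peg 2: []
Peg 3: [3]

After move 2 (1->0):
Peg 0: [4, 2, 1]
Peg 1: [5]
Peg 2: []
Peg 3: [3]

After move 3 (3->2):
Peg 0: [4, 2, 1]
Peg 1: [5]
Peg 2: [3]
Peg 3: []

After move 4 (1->3):
Peg 0: [4, 2, 1]
Peg 1: []
Peg 2: [3]
Peg 3: [5]

After move 5 (0->3):
Peg 0: [4, 2]
Peg 1: []
Peg 2: [3]
Peg 3: [5, 1]

After move 6 (0->1):
Peg 0: [4]
Peg 1: [2]
Peg 2: [3]
Peg 3: [5, 1]

After move 7 (3->0):
Peg 0: [4, 1]
Peg 1: [2]
Peg 2: [3]
Peg 3: [5]

After move 8 (0->2):
Peg 0: [4]
Peg 1: [2]
Peg 2: [3, 1]
Peg 3: [5]

After move 9 (1->0):
Peg 0: [4, 2]
Peg 1: []
Peg 2: [3, 1]
Peg 3: [5]

After move 10 (2->0):
Peg 0: [4, 2, 1]
Peg 1: []
Peg 2: [3]
Peg 3: [5]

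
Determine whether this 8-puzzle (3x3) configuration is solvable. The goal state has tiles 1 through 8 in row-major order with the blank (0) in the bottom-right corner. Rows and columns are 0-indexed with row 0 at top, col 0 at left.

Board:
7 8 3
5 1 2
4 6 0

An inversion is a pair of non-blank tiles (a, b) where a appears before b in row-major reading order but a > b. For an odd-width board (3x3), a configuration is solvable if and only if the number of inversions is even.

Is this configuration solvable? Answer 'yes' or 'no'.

Answer: no

Derivation:
Inversions (pairs i<j in row-major order where tile[i] > tile[j] > 0): 17
17 is odd, so the puzzle is not solvable.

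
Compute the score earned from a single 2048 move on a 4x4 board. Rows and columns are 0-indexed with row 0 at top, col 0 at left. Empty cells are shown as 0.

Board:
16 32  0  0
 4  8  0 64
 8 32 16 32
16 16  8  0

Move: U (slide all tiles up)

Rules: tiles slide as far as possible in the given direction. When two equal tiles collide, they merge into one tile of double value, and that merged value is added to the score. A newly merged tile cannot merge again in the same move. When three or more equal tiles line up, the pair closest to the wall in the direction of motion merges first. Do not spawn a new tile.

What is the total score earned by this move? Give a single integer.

Answer: 0

Derivation:
Slide up:
col 0: [16, 4, 8, 16] -> [16, 4, 8, 16]  score +0 (running 0)
col 1: [32, 8, 32, 16] -> [32, 8, 32, 16]  score +0 (running 0)
col 2: [0, 0, 16, 8] -> [16, 8, 0, 0]  score +0 (running 0)
col 3: [0, 64, 32, 0] -> [64, 32, 0, 0]  score +0 (running 0)
Board after move:
16 32 16 64
 4  8  8 32
 8 32  0  0
16 16  0  0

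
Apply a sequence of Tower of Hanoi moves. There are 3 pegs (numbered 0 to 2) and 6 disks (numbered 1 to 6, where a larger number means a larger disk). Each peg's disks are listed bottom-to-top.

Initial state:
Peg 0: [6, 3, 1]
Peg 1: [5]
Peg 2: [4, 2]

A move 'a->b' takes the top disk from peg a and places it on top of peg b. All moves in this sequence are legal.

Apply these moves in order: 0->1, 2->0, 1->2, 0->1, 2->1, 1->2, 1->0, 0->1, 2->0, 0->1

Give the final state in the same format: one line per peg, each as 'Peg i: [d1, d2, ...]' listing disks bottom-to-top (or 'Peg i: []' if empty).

Answer: Peg 0: [6, 3]
Peg 1: [5, 2, 1]
Peg 2: [4]

Derivation:
After move 1 (0->1):
Peg 0: [6, 3]
Peg 1: [5, 1]
Peg 2: [4, 2]

After move 2 (2->0):
Peg 0: [6, 3, 2]
Peg 1: [5, 1]
Peg 2: [4]

After move 3 (1->2):
Peg 0: [6, 3, 2]
Peg 1: [5]
Peg 2: [4, 1]

After move 4 (0->1):
Peg 0: [6, 3]
Peg 1: [5, 2]
Peg 2: [4, 1]

After move 5 (2->1):
Peg 0: [6, 3]
Peg 1: [5, 2, 1]
Peg 2: [4]

After move 6 (1->2):
Peg 0: [6, 3]
Peg 1: [5, 2]
Peg 2: [4, 1]

After move 7 (1->0):
Peg 0: [6, 3, 2]
Peg 1: [5]
Peg 2: [4, 1]

After move 8 (0->1):
Peg 0: [6, 3]
Peg 1: [5, 2]
Peg 2: [4, 1]

After move 9 (2->0):
Peg 0: [6, 3, 1]
Peg 1: [5, 2]
Peg 2: [4]

After move 10 (0->1):
Peg 0: [6, 3]
Peg 1: [5, 2, 1]
Peg 2: [4]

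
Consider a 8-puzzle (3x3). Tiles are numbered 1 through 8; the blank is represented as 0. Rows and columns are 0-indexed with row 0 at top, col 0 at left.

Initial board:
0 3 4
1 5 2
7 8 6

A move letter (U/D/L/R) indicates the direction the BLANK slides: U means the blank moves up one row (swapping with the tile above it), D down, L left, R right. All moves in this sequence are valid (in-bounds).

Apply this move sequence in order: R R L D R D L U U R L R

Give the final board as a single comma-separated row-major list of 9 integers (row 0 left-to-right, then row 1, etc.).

Answer: 3, 4, 0, 1, 5, 6, 7, 2, 8

Derivation:
After move 1 (R):
3 0 4
1 5 2
7 8 6

After move 2 (R):
3 4 0
1 5 2
7 8 6

After move 3 (L):
3 0 4
1 5 2
7 8 6

After move 4 (D):
3 5 4
1 0 2
7 8 6

After move 5 (R):
3 5 4
1 2 0
7 8 6

After move 6 (D):
3 5 4
1 2 6
7 8 0

After move 7 (L):
3 5 4
1 2 6
7 0 8

After move 8 (U):
3 5 4
1 0 6
7 2 8

After move 9 (U):
3 0 4
1 5 6
7 2 8

After move 10 (R):
3 4 0
1 5 6
7 2 8

After move 11 (L):
3 0 4
1 5 6
7 2 8

After move 12 (R):
3 4 0
1 5 6
7 2 8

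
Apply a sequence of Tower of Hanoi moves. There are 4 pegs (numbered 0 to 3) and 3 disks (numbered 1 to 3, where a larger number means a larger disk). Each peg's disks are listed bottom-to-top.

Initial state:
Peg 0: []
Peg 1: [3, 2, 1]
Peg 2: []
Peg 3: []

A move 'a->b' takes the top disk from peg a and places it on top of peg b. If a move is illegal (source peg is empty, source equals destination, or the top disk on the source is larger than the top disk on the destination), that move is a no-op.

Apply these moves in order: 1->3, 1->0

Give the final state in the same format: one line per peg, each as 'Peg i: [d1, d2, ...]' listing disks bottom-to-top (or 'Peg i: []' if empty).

After move 1 (1->3):
Peg 0: []
Peg 1: [3, 2]
Peg 2: []
Peg 3: [1]

After move 2 (1->0):
Peg 0: [2]
Peg 1: [3]
Peg 2: []
Peg 3: [1]

Answer: Peg 0: [2]
Peg 1: [3]
Peg 2: []
Peg 3: [1]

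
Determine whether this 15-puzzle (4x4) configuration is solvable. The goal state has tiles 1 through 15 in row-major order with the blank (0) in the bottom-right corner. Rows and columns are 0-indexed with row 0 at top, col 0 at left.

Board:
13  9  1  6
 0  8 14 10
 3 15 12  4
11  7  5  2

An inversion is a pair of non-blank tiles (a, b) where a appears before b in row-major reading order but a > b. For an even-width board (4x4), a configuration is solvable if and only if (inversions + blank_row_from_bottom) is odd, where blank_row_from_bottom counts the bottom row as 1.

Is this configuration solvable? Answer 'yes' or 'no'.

Inversions: 61
Blank is in row 1 (0-indexed from top), which is row 3 counting from the bottom (bottom = 1).
61 + 3 = 64, which is even, so the puzzle is not solvable.

Answer: no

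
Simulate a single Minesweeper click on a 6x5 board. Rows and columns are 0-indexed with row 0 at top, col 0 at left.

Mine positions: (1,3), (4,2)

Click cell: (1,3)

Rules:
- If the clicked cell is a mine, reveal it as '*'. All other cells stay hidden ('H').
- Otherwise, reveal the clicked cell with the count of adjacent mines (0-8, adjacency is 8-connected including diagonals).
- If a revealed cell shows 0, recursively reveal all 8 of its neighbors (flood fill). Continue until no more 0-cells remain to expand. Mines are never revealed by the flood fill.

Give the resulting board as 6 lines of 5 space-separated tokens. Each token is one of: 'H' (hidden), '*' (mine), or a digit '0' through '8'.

H H H H H
H H H * H
H H H H H
H H H H H
H H H H H
H H H H H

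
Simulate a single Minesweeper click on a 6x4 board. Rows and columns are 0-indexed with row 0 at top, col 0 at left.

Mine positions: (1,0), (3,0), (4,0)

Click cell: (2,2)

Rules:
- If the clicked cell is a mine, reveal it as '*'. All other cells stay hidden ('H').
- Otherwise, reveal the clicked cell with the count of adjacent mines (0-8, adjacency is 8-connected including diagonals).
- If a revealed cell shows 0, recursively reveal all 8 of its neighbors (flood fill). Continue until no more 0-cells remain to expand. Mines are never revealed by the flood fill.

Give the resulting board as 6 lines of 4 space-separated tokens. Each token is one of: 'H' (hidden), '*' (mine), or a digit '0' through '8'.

H 1 0 0
H 1 0 0
H 2 0 0
H 2 0 0
H 2 0 0
H 1 0 0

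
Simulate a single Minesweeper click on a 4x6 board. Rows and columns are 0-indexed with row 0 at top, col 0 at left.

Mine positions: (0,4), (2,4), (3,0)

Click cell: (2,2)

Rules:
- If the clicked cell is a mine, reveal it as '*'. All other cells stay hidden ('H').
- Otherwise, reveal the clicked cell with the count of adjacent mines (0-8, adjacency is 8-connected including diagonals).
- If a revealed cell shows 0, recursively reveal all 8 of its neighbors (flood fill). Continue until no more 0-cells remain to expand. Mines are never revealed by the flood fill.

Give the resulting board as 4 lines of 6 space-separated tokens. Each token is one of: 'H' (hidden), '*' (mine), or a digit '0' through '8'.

0 0 0 1 H H
0 0 0 2 H H
1 1 0 1 H H
H 1 0 1 H H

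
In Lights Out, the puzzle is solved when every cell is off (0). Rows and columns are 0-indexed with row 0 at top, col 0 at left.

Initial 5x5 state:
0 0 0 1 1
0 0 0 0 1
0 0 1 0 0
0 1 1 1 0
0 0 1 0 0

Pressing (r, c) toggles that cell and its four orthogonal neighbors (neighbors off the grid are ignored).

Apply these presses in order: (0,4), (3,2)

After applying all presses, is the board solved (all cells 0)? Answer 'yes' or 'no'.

After press 1 at (0,4):
0 0 0 0 0
0 0 0 0 0
0 0 1 0 0
0 1 1 1 0
0 0 1 0 0

After press 2 at (3,2):
0 0 0 0 0
0 0 0 0 0
0 0 0 0 0
0 0 0 0 0
0 0 0 0 0

Lights still on: 0

Answer: yes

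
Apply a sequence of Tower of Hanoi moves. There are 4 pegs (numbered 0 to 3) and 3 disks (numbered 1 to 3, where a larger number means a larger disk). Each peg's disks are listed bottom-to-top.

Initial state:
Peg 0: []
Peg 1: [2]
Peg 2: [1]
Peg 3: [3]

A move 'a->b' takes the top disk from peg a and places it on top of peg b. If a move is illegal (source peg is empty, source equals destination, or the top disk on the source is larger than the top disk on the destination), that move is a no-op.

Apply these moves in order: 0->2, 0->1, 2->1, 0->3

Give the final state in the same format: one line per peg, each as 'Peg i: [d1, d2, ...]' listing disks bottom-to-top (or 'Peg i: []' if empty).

After move 1 (0->2):
Peg 0: []
Peg 1: [2]
Peg 2: [1]
Peg 3: [3]

After move 2 (0->1):
Peg 0: []
Peg 1: [2]
Peg 2: [1]
Peg 3: [3]

After move 3 (2->1):
Peg 0: []
Peg 1: [2, 1]
Peg 2: []
Peg 3: [3]

After move 4 (0->3):
Peg 0: []
Peg 1: [2, 1]
Peg 2: []
Peg 3: [3]

Answer: Peg 0: []
Peg 1: [2, 1]
Peg 2: []
Peg 3: [3]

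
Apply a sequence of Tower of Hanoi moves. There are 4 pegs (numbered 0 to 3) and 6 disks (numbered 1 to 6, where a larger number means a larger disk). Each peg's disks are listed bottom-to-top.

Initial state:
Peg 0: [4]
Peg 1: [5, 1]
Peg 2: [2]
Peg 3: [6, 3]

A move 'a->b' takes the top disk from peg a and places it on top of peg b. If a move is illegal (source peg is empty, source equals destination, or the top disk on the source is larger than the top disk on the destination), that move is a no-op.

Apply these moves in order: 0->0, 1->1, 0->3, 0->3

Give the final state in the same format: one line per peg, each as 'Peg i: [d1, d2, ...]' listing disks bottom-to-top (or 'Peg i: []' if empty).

Answer: Peg 0: [4]
Peg 1: [5, 1]
Peg 2: [2]
Peg 3: [6, 3]

Derivation:
After move 1 (0->0):
Peg 0: [4]
Peg 1: [5, 1]
Peg 2: [2]
Peg 3: [6, 3]

After move 2 (1->1):
Peg 0: [4]
Peg 1: [5, 1]
Peg 2: [2]
Peg 3: [6, 3]

After move 3 (0->3):
Peg 0: [4]
Peg 1: [5, 1]
Peg 2: [2]
Peg 3: [6, 3]

After move 4 (0->3):
Peg 0: [4]
Peg 1: [5, 1]
Peg 2: [2]
Peg 3: [6, 3]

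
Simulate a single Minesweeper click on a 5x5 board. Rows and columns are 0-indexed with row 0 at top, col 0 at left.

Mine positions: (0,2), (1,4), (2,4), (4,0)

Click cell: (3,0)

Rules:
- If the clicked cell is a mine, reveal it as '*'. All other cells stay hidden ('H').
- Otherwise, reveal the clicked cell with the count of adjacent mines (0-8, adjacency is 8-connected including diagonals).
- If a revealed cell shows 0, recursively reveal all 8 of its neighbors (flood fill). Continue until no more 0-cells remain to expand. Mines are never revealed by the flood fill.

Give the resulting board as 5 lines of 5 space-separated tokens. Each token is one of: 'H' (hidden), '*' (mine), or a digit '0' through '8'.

H H H H H
H H H H H
H H H H H
1 H H H H
H H H H H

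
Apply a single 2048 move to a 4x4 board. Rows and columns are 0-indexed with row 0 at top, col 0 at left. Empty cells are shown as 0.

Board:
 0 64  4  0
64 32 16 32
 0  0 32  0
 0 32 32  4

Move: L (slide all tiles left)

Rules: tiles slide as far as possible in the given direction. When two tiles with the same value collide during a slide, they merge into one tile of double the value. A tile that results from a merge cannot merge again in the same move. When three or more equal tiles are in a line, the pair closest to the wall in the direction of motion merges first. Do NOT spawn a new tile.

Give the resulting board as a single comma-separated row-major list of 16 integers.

Slide left:
row 0: [0, 64, 4, 0] -> [64, 4, 0, 0]
row 1: [64, 32, 16, 32] -> [64, 32, 16, 32]
row 2: [0, 0, 32, 0] -> [32, 0, 0, 0]
row 3: [0, 32, 32, 4] -> [64, 4, 0, 0]

Answer: 64, 4, 0, 0, 64, 32, 16, 32, 32, 0, 0, 0, 64, 4, 0, 0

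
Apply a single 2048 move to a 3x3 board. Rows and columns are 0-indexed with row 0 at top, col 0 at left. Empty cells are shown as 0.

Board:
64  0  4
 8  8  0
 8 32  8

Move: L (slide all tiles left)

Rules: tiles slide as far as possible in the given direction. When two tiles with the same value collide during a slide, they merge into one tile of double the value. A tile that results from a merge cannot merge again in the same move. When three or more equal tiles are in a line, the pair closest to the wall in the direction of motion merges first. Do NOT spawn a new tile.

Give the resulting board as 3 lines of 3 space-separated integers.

Answer: 64  4  0
16  0  0
 8 32  8

Derivation:
Slide left:
row 0: [64, 0, 4] -> [64, 4, 0]
row 1: [8, 8, 0] -> [16, 0, 0]
row 2: [8, 32, 8] -> [8, 32, 8]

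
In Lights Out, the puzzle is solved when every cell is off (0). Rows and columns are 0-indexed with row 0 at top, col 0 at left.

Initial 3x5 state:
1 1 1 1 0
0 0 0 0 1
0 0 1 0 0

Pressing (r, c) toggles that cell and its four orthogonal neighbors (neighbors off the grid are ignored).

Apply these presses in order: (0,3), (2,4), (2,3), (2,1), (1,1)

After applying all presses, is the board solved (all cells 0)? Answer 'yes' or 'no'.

Answer: no

Derivation:
After press 1 at (0,3):
1 1 0 0 1
0 0 0 1 1
0 0 1 0 0

After press 2 at (2,4):
1 1 0 0 1
0 0 0 1 0
0 0 1 1 1

After press 3 at (2,3):
1 1 0 0 1
0 0 0 0 0
0 0 0 0 0

After press 4 at (2,1):
1 1 0 0 1
0 1 0 0 0
1 1 1 0 0

After press 5 at (1,1):
1 0 0 0 1
1 0 1 0 0
1 0 1 0 0

Lights still on: 6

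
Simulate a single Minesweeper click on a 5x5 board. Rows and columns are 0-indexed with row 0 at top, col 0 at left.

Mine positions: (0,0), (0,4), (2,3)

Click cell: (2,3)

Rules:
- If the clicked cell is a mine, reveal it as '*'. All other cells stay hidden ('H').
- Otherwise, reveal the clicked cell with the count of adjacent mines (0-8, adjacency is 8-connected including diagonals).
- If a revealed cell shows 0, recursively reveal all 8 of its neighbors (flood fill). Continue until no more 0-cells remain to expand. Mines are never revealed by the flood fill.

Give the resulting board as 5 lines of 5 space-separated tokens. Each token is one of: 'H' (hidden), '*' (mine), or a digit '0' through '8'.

H H H H H
H H H H H
H H H * H
H H H H H
H H H H H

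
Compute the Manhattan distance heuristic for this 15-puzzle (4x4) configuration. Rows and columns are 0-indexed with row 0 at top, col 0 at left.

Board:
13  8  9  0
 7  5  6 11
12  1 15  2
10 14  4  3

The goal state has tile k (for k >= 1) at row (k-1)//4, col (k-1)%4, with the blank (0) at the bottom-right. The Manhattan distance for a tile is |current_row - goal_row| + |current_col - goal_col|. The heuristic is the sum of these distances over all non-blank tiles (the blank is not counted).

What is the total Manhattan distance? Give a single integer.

Tile 13: at (0,0), goal (3,0), distance |0-3|+|0-0| = 3
Tile 8: at (0,1), goal (1,3), distance |0-1|+|1-3| = 3
Tile 9: at (0,2), goal (2,0), distance |0-2|+|2-0| = 4
Tile 7: at (1,0), goal (1,2), distance |1-1|+|0-2| = 2
Tile 5: at (1,1), goal (1,0), distance |1-1|+|1-0| = 1
Tile 6: at (1,2), goal (1,1), distance |1-1|+|2-1| = 1
Tile 11: at (1,3), goal (2,2), distance |1-2|+|3-2| = 2
Tile 12: at (2,0), goal (2,3), distance |2-2|+|0-3| = 3
Tile 1: at (2,1), goal (0,0), distance |2-0|+|1-0| = 3
Tile 15: at (2,2), goal (3,2), distance |2-3|+|2-2| = 1
Tile 2: at (2,3), goal (0,1), distance |2-0|+|3-1| = 4
Tile 10: at (3,0), goal (2,1), distance |3-2|+|0-1| = 2
Tile 14: at (3,1), goal (3,1), distance |3-3|+|1-1| = 0
Tile 4: at (3,2), goal (0,3), distance |3-0|+|2-3| = 4
Tile 3: at (3,3), goal (0,2), distance |3-0|+|3-2| = 4
Sum: 3 + 3 + 4 + 2 + 1 + 1 + 2 + 3 + 3 + 1 + 4 + 2 + 0 + 4 + 4 = 37

Answer: 37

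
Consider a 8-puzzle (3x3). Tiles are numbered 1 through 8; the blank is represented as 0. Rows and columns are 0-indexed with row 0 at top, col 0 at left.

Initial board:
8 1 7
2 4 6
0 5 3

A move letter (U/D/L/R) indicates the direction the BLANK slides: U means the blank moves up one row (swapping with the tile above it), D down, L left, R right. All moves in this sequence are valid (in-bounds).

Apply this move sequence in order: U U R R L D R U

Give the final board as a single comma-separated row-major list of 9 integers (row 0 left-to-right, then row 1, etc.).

Answer: 1, 4, 0, 8, 6, 7, 2, 5, 3

Derivation:
After move 1 (U):
8 1 7
0 4 6
2 5 3

After move 2 (U):
0 1 7
8 4 6
2 5 3

After move 3 (R):
1 0 7
8 4 6
2 5 3

After move 4 (R):
1 7 0
8 4 6
2 5 3

After move 5 (L):
1 0 7
8 4 6
2 5 3

After move 6 (D):
1 4 7
8 0 6
2 5 3

After move 7 (R):
1 4 7
8 6 0
2 5 3

After move 8 (U):
1 4 0
8 6 7
2 5 3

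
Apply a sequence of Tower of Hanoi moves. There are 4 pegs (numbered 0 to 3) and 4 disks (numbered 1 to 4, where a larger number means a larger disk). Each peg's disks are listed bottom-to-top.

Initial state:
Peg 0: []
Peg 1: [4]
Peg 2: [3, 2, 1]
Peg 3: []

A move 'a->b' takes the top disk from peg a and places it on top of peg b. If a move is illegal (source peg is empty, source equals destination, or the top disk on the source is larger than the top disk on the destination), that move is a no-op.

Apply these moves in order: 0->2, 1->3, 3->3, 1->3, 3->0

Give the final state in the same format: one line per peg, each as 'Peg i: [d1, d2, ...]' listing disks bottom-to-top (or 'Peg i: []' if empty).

Answer: Peg 0: [4]
Peg 1: []
Peg 2: [3, 2, 1]
Peg 3: []

Derivation:
After move 1 (0->2):
Peg 0: []
Peg 1: [4]
Peg 2: [3, 2, 1]
Peg 3: []

After move 2 (1->3):
Peg 0: []
Peg 1: []
Peg 2: [3, 2, 1]
Peg 3: [4]

After move 3 (3->3):
Peg 0: []
Peg 1: []
Peg 2: [3, 2, 1]
Peg 3: [4]

After move 4 (1->3):
Peg 0: []
Peg 1: []
Peg 2: [3, 2, 1]
Peg 3: [4]

After move 5 (3->0):
Peg 0: [4]
Peg 1: []
Peg 2: [3, 2, 1]
Peg 3: []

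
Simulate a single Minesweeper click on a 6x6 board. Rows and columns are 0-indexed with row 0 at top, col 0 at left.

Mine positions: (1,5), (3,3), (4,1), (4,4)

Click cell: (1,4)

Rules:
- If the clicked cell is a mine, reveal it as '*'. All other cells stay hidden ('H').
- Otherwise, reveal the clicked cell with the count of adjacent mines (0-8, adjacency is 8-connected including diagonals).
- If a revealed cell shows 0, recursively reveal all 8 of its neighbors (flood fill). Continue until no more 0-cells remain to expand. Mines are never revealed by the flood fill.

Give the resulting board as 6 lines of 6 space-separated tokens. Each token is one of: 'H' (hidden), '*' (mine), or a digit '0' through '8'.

H H H H H H
H H H H 1 H
H H H H H H
H H H H H H
H H H H H H
H H H H H H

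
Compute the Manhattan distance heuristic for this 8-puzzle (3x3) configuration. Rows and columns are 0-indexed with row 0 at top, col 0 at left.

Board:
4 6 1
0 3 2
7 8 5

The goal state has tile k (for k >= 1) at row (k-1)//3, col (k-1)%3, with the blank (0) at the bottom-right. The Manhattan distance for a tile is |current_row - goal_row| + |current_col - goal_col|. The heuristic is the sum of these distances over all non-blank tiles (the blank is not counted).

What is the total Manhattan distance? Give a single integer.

Answer: 11

Derivation:
Tile 4: (0,0)->(1,0) = 1
Tile 6: (0,1)->(1,2) = 2
Tile 1: (0,2)->(0,0) = 2
Tile 3: (1,1)->(0,2) = 2
Tile 2: (1,2)->(0,1) = 2
Tile 7: (2,0)->(2,0) = 0
Tile 8: (2,1)->(2,1) = 0
Tile 5: (2,2)->(1,1) = 2
Sum: 1 + 2 + 2 + 2 + 2 + 0 + 0 + 2 = 11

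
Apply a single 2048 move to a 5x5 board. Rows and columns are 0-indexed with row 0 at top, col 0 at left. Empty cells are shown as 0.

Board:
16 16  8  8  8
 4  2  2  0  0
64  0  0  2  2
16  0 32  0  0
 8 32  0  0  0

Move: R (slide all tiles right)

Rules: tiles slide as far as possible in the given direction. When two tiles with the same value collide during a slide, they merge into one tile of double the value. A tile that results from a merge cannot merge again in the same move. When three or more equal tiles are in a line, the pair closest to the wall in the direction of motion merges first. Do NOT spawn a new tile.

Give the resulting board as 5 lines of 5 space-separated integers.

Answer:  0  0 32  8 16
 0  0  0  4  4
 0  0  0 64  4
 0  0  0 16 32
 0  0  0  8 32

Derivation:
Slide right:
row 0: [16, 16, 8, 8, 8] -> [0, 0, 32, 8, 16]
row 1: [4, 2, 2, 0, 0] -> [0, 0, 0, 4, 4]
row 2: [64, 0, 0, 2, 2] -> [0, 0, 0, 64, 4]
row 3: [16, 0, 32, 0, 0] -> [0, 0, 0, 16, 32]
row 4: [8, 32, 0, 0, 0] -> [0, 0, 0, 8, 32]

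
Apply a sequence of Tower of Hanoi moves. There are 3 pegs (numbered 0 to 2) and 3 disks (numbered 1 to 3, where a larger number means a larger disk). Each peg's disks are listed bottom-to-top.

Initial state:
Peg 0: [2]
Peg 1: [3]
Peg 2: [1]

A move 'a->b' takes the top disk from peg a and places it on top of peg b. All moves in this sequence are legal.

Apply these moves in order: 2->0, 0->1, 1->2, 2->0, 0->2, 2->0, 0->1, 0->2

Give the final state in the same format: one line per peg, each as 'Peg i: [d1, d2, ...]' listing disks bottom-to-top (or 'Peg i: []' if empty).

Answer: Peg 0: []
Peg 1: [3, 1]
Peg 2: [2]

Derivation:
After move 1 (2->0):
Peg 0: [2, 1]
Peg 1: [3]
Peg 2: []

After move 2 (0->1):
Peg 0: [2]
Peg 1: [3, 1]
Peg 2: []

After move 3 (1->2):
Peg 0: [2]
Peg 1: [3]
Peg 2: [1]

After move 4 (2->0):
Peg 0: [2, 1]
Peg 1: [3]
Peg 2: []

After move 5 (0->2):
Peg 0: [2]
Peg 1: [3]
Peg 2: [1]

After move 6 (2->0):
Peg 0: [2, 1]
Peg 1: [3]
Peg 2: []

After move 7 (0->1):
Peg 0: [2]
Peg 1: [3, 1]
Peg 2: []

After move 8 (0->2):
Peg 0: []
Peg 1: [3, 1]
Peg 2: [2]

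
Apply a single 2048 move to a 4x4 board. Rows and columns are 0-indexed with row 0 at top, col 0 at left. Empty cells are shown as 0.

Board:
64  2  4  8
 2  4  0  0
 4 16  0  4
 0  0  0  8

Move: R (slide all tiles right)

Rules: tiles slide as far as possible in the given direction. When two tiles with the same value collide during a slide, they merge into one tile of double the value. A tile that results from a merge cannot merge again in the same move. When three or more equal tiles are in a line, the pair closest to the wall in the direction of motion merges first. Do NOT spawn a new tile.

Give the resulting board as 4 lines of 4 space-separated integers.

Slide right:
row 0: [64, 2, 4, 8] -> [64, 2, 4, 8]
row 1: [2, 4, 0, 0] -> [0, 0, 2, 4]
row 2: [4, 16, 0, 4] -> [0, 4, 16, 4]
row 3: [0, 0, 0, 8] -> [0, 0, 0, 8]

Answer: 64  2  4  8
 0  0  2  4
 0  4 16  4
 0  0  0  8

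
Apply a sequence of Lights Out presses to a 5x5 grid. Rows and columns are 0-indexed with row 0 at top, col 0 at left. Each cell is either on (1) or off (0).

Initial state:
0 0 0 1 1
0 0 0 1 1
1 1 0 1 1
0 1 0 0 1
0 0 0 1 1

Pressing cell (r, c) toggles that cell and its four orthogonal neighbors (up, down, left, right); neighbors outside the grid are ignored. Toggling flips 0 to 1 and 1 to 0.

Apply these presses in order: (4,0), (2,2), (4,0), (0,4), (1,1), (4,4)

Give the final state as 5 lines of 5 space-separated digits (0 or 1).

Answer: 0 1 0 0 0
1 1 0 1 0
1 1 1 0 1
0 1 1 0 0
0 0 0 0 0

Derivation:
After press 1 at (4,0):
0 0 0 1 1
0 0 0 1 1
1 1 0 1 1
1 1 0 0 1
1 1 0 1 1

After press 2 at (2,2):
0 0 0 1 1
0 0 1 1 1
1 0 1 0 1
1 1 1 0 1
1 1 0 1 1

After press 3 at (4,0):
0 0 0 1 1
0 0 1 1 1
1 0 1 0 1
0 1 1 0 1
0 0 0 1 1

After press 4 at (0,4):
0 0 0 0 0
0 0 1 1 0
1 0 1 0 1
0 1 1 0 1
0 0 0 1 1

After press 5 at (1,1):
0 1 0 0 0
1 1 0 1 0
1 1 1 0 1
0 1 1 0 1
0 0 0 1 1

After press 6 at (4,4):
0 1 0 0 0
1 1 0 1 0
1 1 1 0 1
0 1 1 0 0
0 0 0 0 0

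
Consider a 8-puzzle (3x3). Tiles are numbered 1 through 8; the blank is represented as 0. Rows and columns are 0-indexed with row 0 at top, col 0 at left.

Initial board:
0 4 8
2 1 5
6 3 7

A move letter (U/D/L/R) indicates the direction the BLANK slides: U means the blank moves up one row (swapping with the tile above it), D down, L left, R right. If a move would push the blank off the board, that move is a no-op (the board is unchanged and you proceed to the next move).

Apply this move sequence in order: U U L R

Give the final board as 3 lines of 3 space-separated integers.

Answer: 4 0 8
2 1 5
6 3 7

Derivation:
After move 1 (U):
0 4 8
2 1 5
6 3 7

After move 2 (U):
0 4 8
2 1 5
6 3 7

After move 3 (L):
0 4 8
2 1 5
6 3 7

After move 4 (R):
4 0 8
2 1 5
6 3 7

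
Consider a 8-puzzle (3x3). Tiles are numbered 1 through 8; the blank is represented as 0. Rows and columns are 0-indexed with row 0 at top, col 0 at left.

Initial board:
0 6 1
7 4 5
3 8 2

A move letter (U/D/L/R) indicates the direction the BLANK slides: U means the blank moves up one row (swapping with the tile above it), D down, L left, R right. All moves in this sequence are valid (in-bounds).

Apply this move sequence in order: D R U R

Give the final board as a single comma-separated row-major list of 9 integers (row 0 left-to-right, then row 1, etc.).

After move 1 (D):
7 6 1
0 4 5
3 8 2

After move 2 (R):
7 6 1
4 0 5
3 8 2

After move 3 (U):
7 0 1
4 6 5
3 8 2

After move 4 (R):
7 1 0
4 6 5
3 8 2

Answer: 7, 1, 0, 4, 6, 5, 3, 8, 2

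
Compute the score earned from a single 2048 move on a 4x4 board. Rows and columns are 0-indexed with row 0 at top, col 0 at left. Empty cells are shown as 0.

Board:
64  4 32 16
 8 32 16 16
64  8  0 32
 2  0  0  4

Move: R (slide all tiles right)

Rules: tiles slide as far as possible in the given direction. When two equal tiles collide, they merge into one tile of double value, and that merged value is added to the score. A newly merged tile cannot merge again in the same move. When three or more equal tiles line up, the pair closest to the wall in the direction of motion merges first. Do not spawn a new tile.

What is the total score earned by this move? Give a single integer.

Slide right:
row 0: [64, 4, 32, 16] -> [64, 4, 32, 16]  score +0 (running 0)
row 1: [8, 32, 16, 16] -> [0, 8, 32, 32]  score +32 (running 32)
row 2: [64, 8, 0, 32] -> [0, 64, 8, 32]  score +0 (running 32)
row 3: [2, 0, 0, 4] -> [0, 0, 2, 4]  score +0 (running 32)
Board after move:
64  4 32 16
 0  8 32 32
 0 64  8 32
 0  0  2  4

Answer: 32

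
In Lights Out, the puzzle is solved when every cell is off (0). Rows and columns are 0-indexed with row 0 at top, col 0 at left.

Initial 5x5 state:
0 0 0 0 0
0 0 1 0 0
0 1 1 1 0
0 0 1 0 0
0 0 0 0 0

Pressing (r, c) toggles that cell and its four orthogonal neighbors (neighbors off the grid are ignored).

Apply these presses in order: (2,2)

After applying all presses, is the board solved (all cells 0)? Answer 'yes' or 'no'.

Answer: yes

Derivation:
After press 1 at (2,2):
0 0 0 0 0
0 0 0 0 0
0 0 0 0 0
0 0 0 0 0
0 0 0 0 0

Lights still on: 0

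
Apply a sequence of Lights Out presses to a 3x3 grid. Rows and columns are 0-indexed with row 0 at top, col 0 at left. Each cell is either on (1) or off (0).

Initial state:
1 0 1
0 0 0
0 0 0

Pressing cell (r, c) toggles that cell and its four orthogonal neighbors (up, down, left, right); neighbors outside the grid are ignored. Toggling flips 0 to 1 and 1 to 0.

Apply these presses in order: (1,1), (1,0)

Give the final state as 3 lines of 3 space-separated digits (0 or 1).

After press 1 at (1,1):
1 1 1
1 1 1
0 1 0

After press 2 at (1,0):
0 1 1
0 0 1
1 1 0

Answer: 0 1 1
0 0 1
1 1 0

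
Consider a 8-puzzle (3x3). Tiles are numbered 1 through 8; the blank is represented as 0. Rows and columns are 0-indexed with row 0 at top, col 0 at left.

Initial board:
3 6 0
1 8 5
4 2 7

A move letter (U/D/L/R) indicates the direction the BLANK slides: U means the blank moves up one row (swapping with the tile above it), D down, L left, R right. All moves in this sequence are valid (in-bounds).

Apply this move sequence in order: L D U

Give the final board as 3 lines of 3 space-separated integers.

Answer: 3 0 6
1 8 5
4 2 7

Derivation:
After move 1 (L):
3 0 6
1 8 5
4 2 7

After move 2 (D):
3 8 6
1 0 5
4 2 7

After move 3 (U):
3 0 6
1 8 5
4 2 7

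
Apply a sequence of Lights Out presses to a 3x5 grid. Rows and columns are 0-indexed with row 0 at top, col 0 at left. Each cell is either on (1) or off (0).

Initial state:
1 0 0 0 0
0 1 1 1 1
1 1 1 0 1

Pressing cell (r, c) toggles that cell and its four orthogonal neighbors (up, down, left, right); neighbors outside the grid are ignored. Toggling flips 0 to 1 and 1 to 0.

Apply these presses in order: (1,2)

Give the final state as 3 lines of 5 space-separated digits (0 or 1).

After press 1 at (1,2):
1 0 1 0 0
0 0 0 0 1
1 1 0 0 1

Answer: 1 0 1 0 0
0 0 0 0 1
1 1 0 0 1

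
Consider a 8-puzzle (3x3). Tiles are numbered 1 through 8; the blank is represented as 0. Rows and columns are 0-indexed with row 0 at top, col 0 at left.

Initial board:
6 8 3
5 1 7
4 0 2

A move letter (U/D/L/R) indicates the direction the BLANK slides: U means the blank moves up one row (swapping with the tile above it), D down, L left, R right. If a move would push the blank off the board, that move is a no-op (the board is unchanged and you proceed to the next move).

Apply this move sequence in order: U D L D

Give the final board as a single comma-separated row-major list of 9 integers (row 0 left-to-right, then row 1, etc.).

After move 1 (U):
6 8 3
5 0 7
4 1 2

After move 2 (D):
6 8 3
5 1 7
4 0 2

After move 3 (L):
6 8 3
5 1 7
0 4 2

After move 4 (D):
6 8 3
5 1 7
0 4 2

Answer: 6, 8, 3, 5, 1, 7, 0, 4, 2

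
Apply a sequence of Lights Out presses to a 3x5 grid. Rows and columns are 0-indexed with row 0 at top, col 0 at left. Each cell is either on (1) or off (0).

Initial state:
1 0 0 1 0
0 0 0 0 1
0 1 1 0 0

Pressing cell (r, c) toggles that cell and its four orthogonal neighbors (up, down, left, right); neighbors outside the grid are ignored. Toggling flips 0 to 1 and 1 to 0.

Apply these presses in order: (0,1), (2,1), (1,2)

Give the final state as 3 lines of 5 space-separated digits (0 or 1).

Answer: 0 1 0 1 0
0 1 1 1 1
1 0 1 0 0

Derivation:
After press 1 at (0,1):
0 1 1 1 0
0 1 0 0 1
0 1 1 0 0

After press 2 at (2,1):
0 1 1 1 0
0 0 0 0 1
1 0 0 0 0

After press 3 at (1,2):
0 1 0 1 0
0 1 1 1 1
1 0 1 0 0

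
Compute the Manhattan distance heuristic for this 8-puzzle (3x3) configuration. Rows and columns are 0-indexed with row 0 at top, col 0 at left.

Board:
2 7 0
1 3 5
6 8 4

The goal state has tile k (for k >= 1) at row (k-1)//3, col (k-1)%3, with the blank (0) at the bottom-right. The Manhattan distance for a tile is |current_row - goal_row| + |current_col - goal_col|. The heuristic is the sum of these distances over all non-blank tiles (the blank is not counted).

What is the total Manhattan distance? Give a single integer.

Answer: 14

Derivation:
Tile 2: at (0,0), goal (0,1), distance |0-0|+|0-1| = 1
Tile 7: at (0,1), goal (2,0), distance |0-2|+|1-0| = 3
Tile 1: at (1,0), goal (0,0), distance |1-0|+|0-0| = 1
Tile 3: at (1,1), goal (0,2), distance |1-0|+|1-2| = 2
Tile 5: at (1,2), goal (1,1), distance |1-1|+|2-1| = 1
Tile 6: at (2,0), goal (1,2), distance |2-1|+|0-2| = 3
Tile 8: at (2,1), goal (2,1), distance |2-2|+|1-1| = 0
Tile 4: at (2,2), goal (1,0), distance |2-1|+|2-0| = 3
Sum: 1 + 3 + 1 + 2 + 1 + 3 + 0 + 3 = 14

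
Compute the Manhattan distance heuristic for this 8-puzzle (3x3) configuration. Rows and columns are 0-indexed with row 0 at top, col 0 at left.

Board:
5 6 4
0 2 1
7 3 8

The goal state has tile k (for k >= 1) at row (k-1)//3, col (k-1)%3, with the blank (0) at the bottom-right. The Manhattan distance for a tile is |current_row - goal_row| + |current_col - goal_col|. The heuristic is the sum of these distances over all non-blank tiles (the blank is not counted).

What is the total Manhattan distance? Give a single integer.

Answer: 15

Derivation:
Tile 5: (0,0)->(1,1) = 2
Tile 6: (0,1)->(1,2) = 2
Tile 4: (0,2)->(1,0) = 3
Tile 2: (1,1)->(0,1) = 1
Tile 1: (1,2)->(0,0) = 3
Tile 7: (2,0)->(2,0) = 0
Tile 3: (2,1)->(0,2) = 3
Tile 8: (2,2)->(2,1) = 1
Sum: 2 + 2 + 3 + 1 + 3 + 0 + 3 + 1 = 15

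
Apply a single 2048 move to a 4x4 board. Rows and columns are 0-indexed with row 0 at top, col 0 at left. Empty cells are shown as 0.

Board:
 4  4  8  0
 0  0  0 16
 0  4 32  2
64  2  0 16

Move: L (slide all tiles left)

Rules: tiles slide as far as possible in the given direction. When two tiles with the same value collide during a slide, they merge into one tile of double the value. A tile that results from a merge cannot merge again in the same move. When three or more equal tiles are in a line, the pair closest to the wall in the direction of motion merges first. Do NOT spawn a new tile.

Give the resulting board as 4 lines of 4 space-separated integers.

Slide left:
row 0: [4, 4, 8, 0] -> [8, 8, 0, 0]
row 1: [0, 0, 0, 16] -> [16, 0, 0, 0]
row 2: [0, 4, 32, 2] -> [4, 32, 2, 0]
row 3: [64, 2, 0, 16] -> [64, 2, 16, 0]

Answer:  8  8  0  0
16  0  0  0
 4 32  2  0
64  2 16  0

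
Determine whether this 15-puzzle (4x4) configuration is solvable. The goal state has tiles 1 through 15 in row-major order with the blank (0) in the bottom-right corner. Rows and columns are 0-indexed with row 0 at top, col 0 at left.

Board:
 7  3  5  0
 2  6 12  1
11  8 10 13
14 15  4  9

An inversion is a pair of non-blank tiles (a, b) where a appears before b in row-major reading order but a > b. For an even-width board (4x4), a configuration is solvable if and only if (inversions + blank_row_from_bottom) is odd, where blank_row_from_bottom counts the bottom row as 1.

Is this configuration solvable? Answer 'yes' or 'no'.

Inversions: 33
Blank is in row 0 (0-indexed from top), which is row 4 counting from the bottom (bottom = 1).
33 + 4 = 37, which is odd, so the puzzle is solvable.

Answer: yes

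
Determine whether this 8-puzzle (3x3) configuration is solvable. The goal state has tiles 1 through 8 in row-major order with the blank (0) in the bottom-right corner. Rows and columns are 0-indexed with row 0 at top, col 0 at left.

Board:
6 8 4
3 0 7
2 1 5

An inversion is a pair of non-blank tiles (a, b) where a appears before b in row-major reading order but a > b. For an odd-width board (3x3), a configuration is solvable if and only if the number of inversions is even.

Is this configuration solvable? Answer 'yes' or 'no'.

Answer: yes

Derivation:
Inversions (pairs i<j in row-major order where tile[i] > tile[j] > 0): 20
20 is even, so the puzzle is solvable.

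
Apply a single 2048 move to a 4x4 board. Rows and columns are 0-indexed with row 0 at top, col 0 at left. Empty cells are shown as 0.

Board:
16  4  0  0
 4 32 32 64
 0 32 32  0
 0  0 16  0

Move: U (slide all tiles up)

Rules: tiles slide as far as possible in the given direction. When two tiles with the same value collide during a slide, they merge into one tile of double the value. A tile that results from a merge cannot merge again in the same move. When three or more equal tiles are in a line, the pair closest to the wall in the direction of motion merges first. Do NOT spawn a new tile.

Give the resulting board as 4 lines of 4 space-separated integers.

Answer: 16  4 64 64
 4 64 16  0
 0  0  0  0
 0  0  0  0

Derivation:
Slide up:
col 0: [16, 4, 0, 0] -> [16, 4, 0, 0]
col 1: [4, 32, 32, 0] -> [4, 64, 0, 0]
col 2: [0, 32, 32, 16] -> [64, 16, 0, 0]
col 3: [0, 64, 0, 0] -> [64, 0, 0, 0]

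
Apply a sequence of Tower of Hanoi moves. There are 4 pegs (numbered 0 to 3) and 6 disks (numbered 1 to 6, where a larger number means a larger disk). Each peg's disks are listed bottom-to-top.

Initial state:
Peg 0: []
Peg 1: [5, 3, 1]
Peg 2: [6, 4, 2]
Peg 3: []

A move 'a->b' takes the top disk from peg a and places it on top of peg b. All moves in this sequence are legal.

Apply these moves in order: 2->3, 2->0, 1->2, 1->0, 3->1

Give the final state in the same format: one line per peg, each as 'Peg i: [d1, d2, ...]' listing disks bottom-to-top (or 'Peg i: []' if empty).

Answer: Peg 0: [4, 3]
Peg 1: [5, 2]
Peg 2: [6, 1]
Peg 3: []

Derivation:
After move 1 (2->3):
Peg 0: []
Peg 1: [5, 3, 1]
Peg 2: [6, 4]
Peg 3: [2]

After move 2 (2->0):
Peg 0: [4]
Peg 1: [5, 3, 1]
Peg 2: [6]
Peg 3: [2]

After move 3 (1->2):
Peg 0: [4]
Peg 1: [5, 3]
Peg 2: [6, 1]
Peg 3: [2]

After move 4 (1->0):
Peg 0: [4, 3]
Peg 1: [5]
Peg 2: [6, 1]
Peg 3: [2]

After move 5 (3->1):
Peg 0: [4, 3]
Peg 1: [5, 2]
Peg 2: [6, 1]
Peg 3: []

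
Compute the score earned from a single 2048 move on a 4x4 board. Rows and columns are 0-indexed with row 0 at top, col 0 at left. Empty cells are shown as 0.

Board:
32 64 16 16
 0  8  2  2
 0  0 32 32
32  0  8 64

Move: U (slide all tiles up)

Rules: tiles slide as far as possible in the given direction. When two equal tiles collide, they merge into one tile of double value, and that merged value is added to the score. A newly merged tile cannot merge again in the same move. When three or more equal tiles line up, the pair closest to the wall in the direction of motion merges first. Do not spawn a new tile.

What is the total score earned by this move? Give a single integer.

Slide up:
col 0: [32, 0, 0, 32] -> [64, 0, 0, 0]  score +64 (running 64)
col 1: [64, 8, 0, 0] -> [64, 8, 0, 0]  score +0 (running 64)
col 2: [16, 2, 32, 8] -> [16, 2, 32, 8]  score +0 (running 64)
col 3: [16, 2, 32, 64] -> [16, 2, 32, 64]  score +0 (running 64)
Board after move:
64 64 16 16
 0  8  2  2
 0  0 32 32
 0  0  8 64

Answer: 64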